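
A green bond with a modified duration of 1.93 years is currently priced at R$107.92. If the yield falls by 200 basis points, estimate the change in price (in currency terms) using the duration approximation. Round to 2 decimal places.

Duration approximation: ΔP/P ≈ -D_mod · Δy = -1.93 × (-0.02) = +0.038600.
ΔP ≈ 107.92 × (+0.038600) = +4.165712.

+R$4.17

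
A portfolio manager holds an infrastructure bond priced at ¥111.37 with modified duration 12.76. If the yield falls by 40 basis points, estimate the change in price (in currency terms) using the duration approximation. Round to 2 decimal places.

Duration approximation: ΔP/P ≈ -D_mod · Δy = -12.76 × (-0.004) = +0.051040.
ΔP ≈ 111.37 × (+0.051040) = +5.6843248.

+¥5.68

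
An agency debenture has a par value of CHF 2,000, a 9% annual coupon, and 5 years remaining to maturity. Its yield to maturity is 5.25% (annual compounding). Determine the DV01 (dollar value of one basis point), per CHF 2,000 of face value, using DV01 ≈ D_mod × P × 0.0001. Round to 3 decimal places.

CHF 0.949

Periodic yield y = 0.0525.
  t   CF        PV=CF/(1+0.0525)^t    t·PV
  1       180.00       171.0214       171.0214
  2       180.00       162.4906       324.9812
  3       180.00       154.3854       463.1562
  4       180.00       146.6845       586.7378
  5     2,180.00     1,687.8971     8,439.4856
  Σ                  2,322.4790     9,985.3822
P = 2,322.4790; D_Mac = 4.29945 yrs; D_mod = 4.08499 yrs.
DV01 ≈ 4.08499 × 2,322.4790 × 0.0001 = 0.948730.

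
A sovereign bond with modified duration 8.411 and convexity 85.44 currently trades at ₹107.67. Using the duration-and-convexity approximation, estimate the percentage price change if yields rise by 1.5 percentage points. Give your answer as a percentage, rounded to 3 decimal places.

-11.655%

Duration effect: -D_mod·Δy = -8.411 × (+0.015) = -0.126165
Convexity effect: ½·C·(Δy)² = 0.5 × 85.44 × (0.015)² = +0.0096120
ΔP/P ≈ -0.126165 + 0.0096120 = -0.116553
= -11.6553%.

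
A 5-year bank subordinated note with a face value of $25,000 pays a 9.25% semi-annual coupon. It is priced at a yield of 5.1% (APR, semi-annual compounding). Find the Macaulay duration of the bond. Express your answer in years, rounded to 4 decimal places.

Periodic yield y = 0.0255. Discount each cash flow and weight by its period:
  t   CF        PV=CF/(1+0.0255)^t    t·PV
  1     1,156.25     1,127.4988     1,127.4988
  2     1,156.25     1,099.4625     2,198.9250
  3     1,156.25     1,072.1233     3,216.3700
  4     1,156.25     1,045.4640     4,181.8560
  5     1,156.25     1,019.4676     5,097.3379
  6     1,156.25       994.1176     5,964.7055
  7     1,156.25       969.3979     6,785.7856
  8     1,156.25       945.2930     7,562.3438
  9     1,156.25       921.7874     8,296.0865
  10   26,156.25    20,333.8133   203,338.1335
  Σ                 29,528.4254   247,769.0426
Price P = Σ PV = 29,528.4254.
Macaulay duration = Σ(t·PV) / P = 247,769.0426 / 29,528.4254 = 8.39087 half-year periods.
In years: 8.39087 / 2 = 4.19543 years.

4.1954 years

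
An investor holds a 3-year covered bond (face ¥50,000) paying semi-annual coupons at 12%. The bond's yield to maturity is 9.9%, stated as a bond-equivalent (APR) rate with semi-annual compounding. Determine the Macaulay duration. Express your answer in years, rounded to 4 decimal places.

Periodic yield y = 0.0495. Discount each cash flow and weight by its period:
  t   CF        PV=CF/(1+0.0495)^t    t·PV
  1     3,000.00     2,858.5040     2,858.5040
  2     3,000.00     2,723.6818     5,447.3636
  3     3,000.00     2,595.2185     7,785.6555
  4     3,000.00     2,472.8142     9,891.2567
  5     3,000.00     2,356.1831    11,780.9156
  6    53,000.00    39,662.6029   237,975.6175
  Σ                 52,669.0046   275,739.3130
Price P = Σ PV = 52,669.0046.
Macaulay duration = Σ(t·PV) / P = 275,739.3130 / 52,669.0046 = 5.23532 half-year periods.
In years: 5.23532 / 2 = 2.61766 years.

2.6177 years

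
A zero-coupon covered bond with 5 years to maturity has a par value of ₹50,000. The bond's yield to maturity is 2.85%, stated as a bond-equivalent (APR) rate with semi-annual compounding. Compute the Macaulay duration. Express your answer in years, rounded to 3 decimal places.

A zero-coupon bond has a single cash flow at maturity, so its Macaulay duration equals its maturity: 5 years.
(Equivalently: 10 semi-annual periods ÷ 2 = 5 years.)

5.000 years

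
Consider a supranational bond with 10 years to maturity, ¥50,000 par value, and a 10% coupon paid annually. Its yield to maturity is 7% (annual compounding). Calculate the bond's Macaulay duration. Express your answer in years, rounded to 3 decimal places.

7.068 years

Periodic yield y = 0.07. Discount each cash flow and weight by its year:
  t   CF        PV=CF/(1+0.07)^t    t·PV
  1     5,000.00     4,672.8972     4,672.8972
  2     5,000.00     4,367.1936     8,734.3873
  3     5,000.00     4,081.4894    12,244.4682
  4     5,000.00     3,814.4761    15,257.9042
  5     5,000.00     3,564.9309    17,824.6545
  6     5,000.00     3,331.7111    19,990.2667
  7     5,000.00     3,113.7487    21,796.2410
  8     5,000.00     2,910.0455    23,280.3642
  9     5,000.00     2,719.6687    24,477.0184
  10   55,000.00    27,959.2111   279,592.1107
  Σ                 60,535.3723   427,870.3123
Price P = Σ PV = 60,535.3723.
Macaulay duration = Σ(t·PV) / P = 427,870.3123 / 60,535.3723 = 7.06810 years.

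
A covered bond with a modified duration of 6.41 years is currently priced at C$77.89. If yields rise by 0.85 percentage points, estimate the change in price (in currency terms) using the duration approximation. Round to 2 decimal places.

-C$4.24

Duration approximation: ΔP/P ≈ -D_mod · Δy = -6.41 × (+0.0085) = -0.054485.
ΔP ≈ 77.89 × (-0.054485) = -4.24383665.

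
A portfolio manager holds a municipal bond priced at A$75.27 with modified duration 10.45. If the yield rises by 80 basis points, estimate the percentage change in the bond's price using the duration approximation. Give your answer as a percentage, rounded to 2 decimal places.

-8.36%

Duration approximation: ΔP/P ≈ -D_mod · Δy = -10.45 × (+0.008) = -0.083600.
As a percentage: -8.3600%.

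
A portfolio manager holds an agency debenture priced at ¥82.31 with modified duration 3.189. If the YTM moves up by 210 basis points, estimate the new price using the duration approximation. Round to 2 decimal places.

Duration approximation: ΔP/P ≈ -D_mod · Δy = -3.189 × (+0.021) = -0.066969.
New price ≈ 82.31 × (1 - 0.066969) = 76.79778161.

¥76.80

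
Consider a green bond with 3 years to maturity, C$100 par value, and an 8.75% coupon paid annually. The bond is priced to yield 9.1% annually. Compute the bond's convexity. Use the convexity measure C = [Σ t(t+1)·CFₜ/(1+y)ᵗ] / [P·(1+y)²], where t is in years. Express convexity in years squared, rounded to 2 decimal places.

With y = 0.091:
  t   CF        PV=CF/(1+0.091)^t    t·PV        t(t+1)·PV
  1         8.75         8.0202         8.0202          16.0403
  2         8.75         7.3512        14.7024          44.1072
  3       108.75        83.7443       251.2328       1,004.9310
  Σ                     99.1156       273.9553       1,065.0786
P = 99.1156.
Convexity = Σ t(t+1)·PV / [P·(1+y)²] = 1,065.0786 / (99.1156 × 1.190281) = 9.02797.

9.03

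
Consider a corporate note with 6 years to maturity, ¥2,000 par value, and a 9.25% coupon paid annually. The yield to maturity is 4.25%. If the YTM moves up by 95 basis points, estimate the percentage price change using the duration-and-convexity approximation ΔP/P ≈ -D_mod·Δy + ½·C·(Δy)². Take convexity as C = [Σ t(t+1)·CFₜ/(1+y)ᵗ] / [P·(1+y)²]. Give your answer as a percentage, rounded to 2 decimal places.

-4.42%

With y = 0.0425:
  t   CF        PV=CF/(1+0.0425)^t    t·PV        t(t+1)·PV
  1       185.00       177.4580       177.4580         354.9161
  2       185.00       170.2235       340.4471       1,021.3412
  3       185.00       163.2840       489.8519       1,959.4076
  4       185.00       156.6273       626.5092       3,132.5461
  5       185.00       150.2420       751.2101       4,507.2606
  6     2,185.00     1,702.1391    10,212.8349      71,489.8441
  Σ                  2,519.9740    12,598.3112      82,465.3156
P = 2,519.9740; D_Mac = 4.99938 yrs; D_mod = 4.79557 yrs; C = 30.11086.
Duration effect: -4.79557 × (+0.0095) = -0.045558
Convexity effect: 0.5 × 30.11086 × (0.0095)² = +0.0013588
ΔP/P ≈ -0.045558 + 0.0013588 = -0.044199 = -4.4199%.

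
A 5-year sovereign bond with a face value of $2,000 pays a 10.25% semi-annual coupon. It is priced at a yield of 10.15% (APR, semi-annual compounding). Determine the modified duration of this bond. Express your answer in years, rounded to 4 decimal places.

Periodic yield y = 0.05075. First find Macaulay duration:
  t   CF        PV=CF/(1+0.05075)^t    t·PV
  1       102.50        97.5494        97.5494
  2       102.50        92.8378       185.6757
  3       102.50        88.3539       265.0617
  4       102.50        84.0865       336.3460
  5       102.50        80.0252       400.1261
  6       102.50        76.1601       456.9606
  7       102.50        72.4817       507.3716
  8       102.50        68.9809       551.8470
  9       102.50        65.6492       590.8426
  10    2,102.50     1,281.5691    12,815.6907
  Σ                  2,007.6937    16,207.4712
P = 2,007.6937; Macaulay duration = 16,207.4712 / 2,007.6937 = 8.07268 half-year periods = 4.03634 years.
Modified duration = D_Mac / (1 + y) = 4.03634 / 1.05075 = 3.84139 years.

3.8414 years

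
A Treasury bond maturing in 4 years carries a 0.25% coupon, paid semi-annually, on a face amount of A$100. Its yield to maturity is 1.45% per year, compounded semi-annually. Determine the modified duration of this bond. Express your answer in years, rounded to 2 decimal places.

3.95 years

Periodic yield y = 0.00725. First find Macaulay duration:
  t   CF        PV=CF/(1+0.00725)^t    t·PV
  1        0.125         0.1241         0.1241
  2        0.125         0.1232         0.2464
  3        0.125         0.1223         0.3670
  4        0.125         0.1214         0.4858
  5        0.125         0.1206         0.6028
  6        0.125         0.1197         0.7182
  7        0.125         0.1188         0.8319
  8      100.125        94.5027       756.0218
  Σ                     95.3529       759.3979
P = 95.3529; Macaulay duration = 759.3979 / 95.3529 = 7.96408 half-year periods = 3.98204 years.
Modified duration = D_Mac / (1 + y) = 3.98204 / 1.00725 = 3.95338 years.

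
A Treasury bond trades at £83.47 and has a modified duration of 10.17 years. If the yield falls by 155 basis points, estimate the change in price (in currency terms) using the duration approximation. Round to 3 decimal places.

+£13.158

Duration approximation: ΔP/P ≈ -D_mod · Δy = -10.17 × (-0.0155) = +0.157635.
ΔP ≈ 83.47 × (+0.157635) = +13.15779345.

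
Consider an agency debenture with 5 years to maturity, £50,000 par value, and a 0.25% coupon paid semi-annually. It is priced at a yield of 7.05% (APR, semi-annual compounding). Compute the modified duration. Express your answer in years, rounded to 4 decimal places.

Periodic yield y = 0.03525. First find Macaulay duration:
  t   CF        PV=CF/(1+0.03525)^t    t·PV
  1        62.50        60.3719        60.3719
  2        62.50        58.3162       116.6325
  3        62.50        56.3306       168.9918
  4        62.50        54.4125       217.6502
  5        62.50        52.5598       262.7991
  6        62.50        50.7702       304.6210
  7        62.50        49.0415       343.2902
  8        62.50        47.3716       378.9728
  9        62.50        45.7586       411.8275
  10   50,062.50    35,404.6367   354,046.3665
  Σ                 35,879.5696   356,311.5235
P = 35,879.5696; Macaulay duration = 356,311.5235 / 35,879.5696 = 9.93076 half-year periods = 4.96538 years.
Modified duration = D_Mac / (1 + y) = 4.96538 / 1.03525 = 4.79631 years.

4.7963 years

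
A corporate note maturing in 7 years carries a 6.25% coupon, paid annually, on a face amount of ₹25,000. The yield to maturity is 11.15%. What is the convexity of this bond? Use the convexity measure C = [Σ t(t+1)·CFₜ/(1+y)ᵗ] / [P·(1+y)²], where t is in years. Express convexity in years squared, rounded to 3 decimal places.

34.331

With y = 0.1115:
  t   CF        PV=CF/(1+0.1115)^t    t·PV        t(t+1)·PV
  1     1,562.50     1,405.7580     1,405.7580       2,811.5160
  2     1,562.50     1,264.7395     2,529.4791       7,588.4372
  3     1,562.50     1,137.8673     3,413.6020      13,654.4079
  4     1,562.50     1,023.7223     4,094.8891      20,474.4457
  5     1,562.50       921.0277     4,605.1385      27,630.8309
  6     1,562.50       828.6349     4,971.8094      34,802.6660
  7    26,562.50    12,673.6783    88,715.7479     709,725.9833
  Σ                 19,255.4280   109,736.4240     816,688.2869
P = 19,255.4280.
Convexity = Σ t(t+1)·PV / [P·(1+y)²] = 816,688.2869 / (19,255.4280 × 1.235432) = 34.33082.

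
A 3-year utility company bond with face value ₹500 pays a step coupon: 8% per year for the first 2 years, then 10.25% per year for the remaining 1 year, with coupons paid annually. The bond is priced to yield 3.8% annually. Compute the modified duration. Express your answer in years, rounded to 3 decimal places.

2.697 years

Periodic yield y = 0.038. First find Macaulay duration:
  t   CF        PV=CF/(1+0.038)^t    t·PV
  1        40.00        38.5356        38.5356
  2        40.00        37.1249        74.2498
  3       551.25       492.8974     1,478.6922
  Σ                    568.5580     1,591.4777
P = 568.5580; Macaulay duration = 1,591.4777 / 568.5580 = 2.79915 years.
Modified duration = D_Mac / (1 + y) = 2.79915 / 1.038 = 2.69667 years.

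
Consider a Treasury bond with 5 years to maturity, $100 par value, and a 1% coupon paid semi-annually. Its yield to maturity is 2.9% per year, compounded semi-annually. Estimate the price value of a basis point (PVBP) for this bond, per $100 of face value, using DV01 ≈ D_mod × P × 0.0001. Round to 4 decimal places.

$0.0439

Periodic yield y = 0.0145.
  t   CF        PV=CF/(1+0.0145)^t    t·PV
  1         0.50         0.4929         0.4929
  2         0.50         0.4858         0.9716
  3         0.50         0.4789         1.4366
  4         0.50         0.4720         1.8881
  5         0.50         0.4653         2.3264
  6         0.50         0.4586         2.7517
  7         0.50         0.4521         3.1645
  8         0.50         0.4456         3.5649
  9         0.50         0.4392         3.9532
  10      100.50        87.0253       870.2530
  Σ                     91.2157       890.8028
P = 91.2157; D_Mac = 9.76590 half-year periods = 4.88295 yrs; D_mod = 4.81316 yrs.
DV01 ≈ 4.81316 × 91.2157 × 0.0001 = 0.043904.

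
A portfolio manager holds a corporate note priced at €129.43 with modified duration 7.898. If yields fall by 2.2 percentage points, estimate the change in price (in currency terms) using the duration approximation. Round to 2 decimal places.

+€22.49

Duration approximation: ΔP/P ≈ -D_mod · Δy = -7.898 × (-0.022) = +0.173756.
ΔP ≈ 129.43 × (+0.173756) = +22.48923908.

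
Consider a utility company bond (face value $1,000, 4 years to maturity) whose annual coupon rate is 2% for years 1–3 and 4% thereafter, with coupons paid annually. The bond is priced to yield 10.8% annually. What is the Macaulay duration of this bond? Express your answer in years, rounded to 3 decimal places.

3.863 years

Periodic yield y = 0.108. Discount each cash flow and weight by its year:
  t   CF        PV=CF/(1+0.108)^t    t·PV
  1        20.00        18.0505        18.0505
  2        20.00        16.2911        32.5822
  3        20.00        14.7032        44.1095
  4     1,040.00       690.0400     2,760.1602
  Σ                    739.0849     2,854.9024
Price P = Σ PV = 739.0849.
Macaulay duration = Σ(t·PV) / P = 2,854.9024 / 739.0849 = 3.86275 years.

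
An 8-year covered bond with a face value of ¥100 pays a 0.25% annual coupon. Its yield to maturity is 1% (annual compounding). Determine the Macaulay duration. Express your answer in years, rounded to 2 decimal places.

7.93 years

Periodic yield y = 0.01. Discount each cash flow and weight by its year:
  t   CF        PV=CF/(1+0.01)^t    t·PV
  1         0.25         0.2475         0.2475
  2         0.25         0.2451         0.4901
  3         0.25         0.2426         0.7279
  4         0.25         0.2402         0.9610
  5         0.25         0.2379         1.1893
  6         0.25         0.2355         1.4131
  7         0.25         0.2332         1.6323
  8       100.25        92.5792       740.6335
  Σ                     94.2612       747.2948
Price P = Σ PV = 94.2612.
Macaulay duration = Σ(t·PV) / P = 747.2948 / 94.2612 = 7.92791 years.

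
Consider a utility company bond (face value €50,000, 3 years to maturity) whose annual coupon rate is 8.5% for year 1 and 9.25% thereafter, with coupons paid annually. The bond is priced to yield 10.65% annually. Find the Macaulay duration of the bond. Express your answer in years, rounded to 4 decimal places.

2.7610 years

Periodic yield y = 0.1065. Discount each cash flow and weight by its year:
  t   CF        PV=CF/(1+0.1065)^t    t·PV
  1     4,250.00     3,840.9399     3,840.9399
  2     4,625.00     3,777.5385     7,555.0770
  3    54,625.00    40,321.5478   120,964.6435
  Σ                 47,940.0263   132,360.6604
Price P = Σ PV = 47,940.0263.
Macaulay duration = Σ(t·PV) / P = 132,360.6604 / 47,940.0263 = 2.76096 years.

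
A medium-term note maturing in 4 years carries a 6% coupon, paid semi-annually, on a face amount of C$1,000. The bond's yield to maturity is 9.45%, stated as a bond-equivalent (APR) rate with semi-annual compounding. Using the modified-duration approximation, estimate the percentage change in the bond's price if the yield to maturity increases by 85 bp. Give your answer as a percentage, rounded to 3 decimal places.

Periodic yield y = 0.04725. Modified duration first:
  t   CF        PV=CF/(1+0.04725)^t    t·PV
  1        30.00        28.6465        28.6465
  2        30.00        27.3540        54.7080
  3        30.00        26.1198        78.3595
  4        30.00        24.9413        99.7654
  5        30.00        23.8160       119.0802
  6        30.00        22.7415       136.4490
  7        30.00        21.7154       152.0081
  8     1,030.00       711.9250     5,695.4004
  Σ                    887.2596     6,364.4168
P = 887.2596; D_Mac = 7.17312 half-year periods = 3.58656 yrs; D_mod = 3.58656/(1+0.04725) = 3.42474 yrs.
ΔP/P ≈ -D_mod · Δy = -3.42474 × (+0.0085) = -0.029110 = -2.9110%.

-2.911%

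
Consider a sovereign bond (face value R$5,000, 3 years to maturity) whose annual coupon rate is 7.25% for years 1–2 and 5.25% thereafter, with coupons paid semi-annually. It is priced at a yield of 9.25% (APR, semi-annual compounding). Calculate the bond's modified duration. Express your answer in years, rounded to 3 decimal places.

2.620 years

Periodic yield y = 0.04625. First find Macaulay duration:
  t   CF        PV=CF/(1+0.04625)^t    t·PV
  1       181.25       173.2378       173.2378
  2       181.25       165.5797       331.1594
  3       181.25       158.2602       474.7805
  4       181.25       151.2642       605.0568
  5       131.25       104.6940       523.4702
  6     5,131.25     3,912.1036    23,472.6217
  Σ                  4,665.1395    25,580.3263
P = 4,665.1395; Macaulay duration = 25,580.3263 / 4,665.1395 = 5.48329 half-year periods = 2.74165 years.
Modified duration = D_Mac / (1 + y) = 2.74165 / 1.04625 = 2.62045 years.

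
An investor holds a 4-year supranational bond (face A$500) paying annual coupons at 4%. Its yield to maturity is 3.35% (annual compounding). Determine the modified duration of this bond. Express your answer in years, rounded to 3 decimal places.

3.656 years

Periodic yield y = 0.0335. First find Macaulay duration:
  t   CF        PV=CF/(1+0.0335)^t    t·PV
  1        20.00        19.3517        19.3517
  2        20.00        18.7244        37.4489
  3        20.00        18.1175        54.3525
  4       520.00       455.7865     1,823.1458
  Σ                    511.9801     1,934.2990
P = 511.9801; Macaulay duration = 1,934.2990 / 511.9801 = 3.77807 years.
Modified duration = D_Mac / (1 + y) = 3.77807 / 1.0335 = 3.65561 years.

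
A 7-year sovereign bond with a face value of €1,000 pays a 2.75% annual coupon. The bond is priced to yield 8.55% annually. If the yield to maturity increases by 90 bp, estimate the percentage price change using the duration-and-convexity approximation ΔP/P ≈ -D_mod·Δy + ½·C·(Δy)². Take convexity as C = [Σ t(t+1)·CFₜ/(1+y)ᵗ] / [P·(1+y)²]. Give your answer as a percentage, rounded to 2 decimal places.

With y = 0.0855:
  t   CF        PV=CF/(1+0.0855)^t    t·PV        t(t+1)·PV
  1        27.50        25.3339        25.3339          50.6679
  2        27.50        23.3385        46.6770         140.0310
  3        27.50        21.5002        64.5007         258.0028
  4        27.50        19.8068        79.2270         396.1351
  5        27.50        18.2467        91.2333         547.4000
  6        27.50        16.8095       100.8568         705.9973
  7     1,027.50       578.5928     4,050.1497      32,401.1976
  Σ                    703.6284     4,457.9785      34,499.4318
P = 703.6284; D_Mac = 6.33570 yrs; D_mod = 5.83667 yrs; C = 41.61107.
Duration effect: -5.83667 × (+0.009) = -0.052530
Convexity effect: 0.5 × 41.61107 × (0.009)² = +0.0016852
ΔP/P ≈ -0.052530 + 0.0016852 = -0.050845 = -5.0845%.

-5.08%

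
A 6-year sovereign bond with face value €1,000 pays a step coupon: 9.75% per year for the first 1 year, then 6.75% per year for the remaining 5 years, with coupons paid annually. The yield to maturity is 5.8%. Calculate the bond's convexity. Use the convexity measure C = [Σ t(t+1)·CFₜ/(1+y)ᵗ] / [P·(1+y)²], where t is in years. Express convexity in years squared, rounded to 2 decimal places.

29.74

With y = 0.058:
  t   CF        PV=CF/(1+0.058)^t    t·PV        t(t+1)·PV
  1        97.50        92.1550        92.1550         184.3100
  2        67.50        60.3021       120.6042         361.8126
  3        67.50        56.9963       170.9889         683.9558
  4        67.50        53.8718       215.4870       1,077.4350
  5        67.50        50.9185       254.5924       1,527.5544
  6     1,067.50       761.1213     4,566.7278      31,967.0947
  Σ                  1,075.3650     5,420.5554      35,802.1626
P = 1,075.3650.
Convexity = Σ t(t+1)·PV / [P·(1+y)²] = 35,802.1626 / (1,075.3650 × 1.119364) = 29.74281.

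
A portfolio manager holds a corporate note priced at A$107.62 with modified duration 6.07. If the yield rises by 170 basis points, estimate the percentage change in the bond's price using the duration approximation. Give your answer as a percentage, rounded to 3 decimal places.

-10.319%

Duration approximation: ΔP/P ≈ -D_mod · Δy = -6.07 × (+0.017) = -0.103190.
As a percentage: -10.3190%.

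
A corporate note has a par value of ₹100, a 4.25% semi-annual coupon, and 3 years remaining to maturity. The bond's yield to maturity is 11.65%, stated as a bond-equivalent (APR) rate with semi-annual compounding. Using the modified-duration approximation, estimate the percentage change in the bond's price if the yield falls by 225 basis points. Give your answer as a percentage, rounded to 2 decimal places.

Periodic yield y = 0.05825. Modified duration first:
  t   CF        PV=CF/(1+0.05825)^t    t·PV
  1        2.125         2.0080         2.0080
  2        2.125         1.8975         3.7950
  3        2.125         1.7931         5.3792
  4        2.125         1.6944         6.7774
  5        2.125         1.6011         8.0055
  6      102.125        72.7114       436.2683
  Σ                     81.7054       462.2334
P = 81.7054; D_Mac = 5.65732 half-year periods = 2.82866 yrs; D_mod = 2.82866/(1+0.05825) = 2.67296 yrs.
ΔP/P ≈ -D_mod · Δy = -2.67296 × (-0.0225) = +0.060142 = +6.0142%.

+6.01%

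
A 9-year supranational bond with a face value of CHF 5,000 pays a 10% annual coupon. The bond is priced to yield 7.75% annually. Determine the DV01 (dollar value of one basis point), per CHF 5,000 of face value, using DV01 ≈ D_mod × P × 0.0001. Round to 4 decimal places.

Periodic yield y = 0.0775.
  t   CF        PV=CF/(1+0.0775)^t    t·PV
  1       500.00       464.0371       464.0371
  2       500.00       430.6609       861.3218
  3       500.00       399.6853     1,199.0559
  4       500.00       370.9376     1,483.7505
  5       500.00       344.2577     1,721.2883
  6       500.00       319.4967     1,916.9800
  7       500.00       296.5166     2,075.6164
  8       500.00       275.1894     2,201.5156
  9     5,500.00     2,809.3586    25,284.2275
  Σ                  5,710.1400    37,207.7931
P = 5,710.1400; D_Mac = 6.51609 yrs; D_mod = 6.04742 yrs.
DV01 ≈ 6.04742 × 5,710.1400 × 0.0001 = 3.453159.

CHF 3.4532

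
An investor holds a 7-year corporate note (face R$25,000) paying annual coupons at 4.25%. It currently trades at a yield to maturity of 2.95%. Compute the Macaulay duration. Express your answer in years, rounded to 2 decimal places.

6.24 years

Periodic yield y = 0.0295. Discount each cash flow and weight by its year:
  t   CF        PV=CF/(1+0.0295)^t    t·PV
  1     1,062.50     1,032.0544     1,032.0544
  2     1,062.50     1,002.4812     2,004.9624
  3     1,062.50       973.7554     2,921.2662
  4     1,062.50       945.8528     3,783.4110
  5     1,062.50       918.7496     4,593.7482
  6     1,062.50       892.4232     5,354.5390
  7    26,062.50    21,263.3465   148,843.4253
  Σ                 27,028.6630   168,533.4065
Price P = Σ PV = 27,028.6630.
Macaulay duration = Σ(t·PV) / P = 168,533.4065 / 27,028.6630 = 6.23536 years.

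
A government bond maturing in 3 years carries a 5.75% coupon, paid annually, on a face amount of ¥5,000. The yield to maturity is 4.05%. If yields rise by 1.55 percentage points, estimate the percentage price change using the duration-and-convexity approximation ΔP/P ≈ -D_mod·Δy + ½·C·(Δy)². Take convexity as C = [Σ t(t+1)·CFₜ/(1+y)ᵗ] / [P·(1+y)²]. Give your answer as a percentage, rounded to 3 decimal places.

-4.112%

With y = 0.0405:
  t   CF        PV=CF/(1+0.0405)^t    t·PV        t(t+1)·PV
  1       287.50       276.3095       276.3095         552.6189
  2       287.50       265.5545       531.1090       1,593.3271
  3     5,287.50     4,693.7951    14,081.3853      56,325.5411
  Σ                  5,235.6591    14,888.8038      58,471.4871
P = 5,235.6591; D_Mac = 2.84373 yrs; D_mod = 2.73304 yrs; C = 10.31546.
Duration effect: -2.73304 × (+0.0155) = -0.042362
Convexity effect: 0.5 × 10.31546 × (0.0155)² = +0.0012391
ΔP/P ≈ -0.042362 + 0.0012391 = -0.041123 = -4.1123%.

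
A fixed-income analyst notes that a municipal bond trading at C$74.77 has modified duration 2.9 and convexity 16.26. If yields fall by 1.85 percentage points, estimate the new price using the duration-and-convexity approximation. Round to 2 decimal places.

C$78.99

Duration effect: -D_mod·Δy = -2.9 × (-0.0185) = +0.053650
Convexity effect: ½·C·(Δy)² = 0.5 × 16.26 × (-0.0185)² = +0.0027824925
ΔP/P ≈ +0.053650 + 0.0027824925 = +0.0564324925
New price ≈ 74.77 × (1 + 0.0564324925) = 78.989457464225.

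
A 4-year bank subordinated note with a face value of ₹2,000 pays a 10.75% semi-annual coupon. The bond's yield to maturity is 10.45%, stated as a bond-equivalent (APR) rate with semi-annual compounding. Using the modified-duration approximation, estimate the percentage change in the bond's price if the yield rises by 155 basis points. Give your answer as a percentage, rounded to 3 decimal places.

-4.946%

Periodic yield y = 0.05225. Modified duration first:
  t   CF        PV=CF/(1+0.05225)^t    t·PV
  1       107.50       102.1620       102.1620
  2       107.50        97.0891       194.1783
  3       107.50        92.2681       276.8044
  4       107.50        87.6865       350.7460
  5       107.50        83.3324       416.6619
  6       107.50        79.1945       475.1668
  7       107.50        75.2620       526.8342
  8     2,107.50     1,402.2198    11,217.7587
  Σ                  2,019.2145    13,560.3123
P = 2,019.2145; D_Mac = 6.71564 half-year periods = 3.35782 yrs; D_mod = 3.35782/(1+0.05225) = 3.19108 yrs.
ΔP/P ≈ -D_mod · Δy = -3.19108 × (+0.0155) = -0.049462 = -4.9462%.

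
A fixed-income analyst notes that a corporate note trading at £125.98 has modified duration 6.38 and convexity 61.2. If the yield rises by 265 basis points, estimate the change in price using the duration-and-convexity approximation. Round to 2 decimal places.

Duration effect: -D_mod·Δy = -6.38 × (+0.0265) = -0.169070
Convexity effect: ½·C·(Δy)² = 0.5 × 61.2 × (0.0265)² = +0.02148885
ΔP/P ≈ -0.169070 + 0.02148885 = -0.14758115
ΔP ≈ 125.98 × (-0.14758115) = -18.592273277.

-£18.59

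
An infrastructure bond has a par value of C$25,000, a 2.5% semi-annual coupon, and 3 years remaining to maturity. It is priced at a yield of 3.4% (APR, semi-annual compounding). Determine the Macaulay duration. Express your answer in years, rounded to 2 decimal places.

2.91 years

Periodic yield y = 0.017. Discount each cash flow and weight by its period:
  t   CF        PV=CF/(1+0.017)^t    t·PV
  1       312.50       307.2763       307.2763
  2       312.50       302.1399       604.2798
  3       312.50       297.0894       891.2682
  4       312.50       292.1233     1,168.4932
  5       312.50       287.2402     1,436.2011
  6    25,312.50    22,877.5400   137,265.2399
  Σ                 24,363.4091   141,672.7586
Price P = Σ PV = 24,363.4091.
Macaulay duration = Σ(t·PV) / P = 141,672.7586 / 24,363.4091 = 5.81498 half-year periods.
In years: 5.81498 / 2 = 2.90749 years.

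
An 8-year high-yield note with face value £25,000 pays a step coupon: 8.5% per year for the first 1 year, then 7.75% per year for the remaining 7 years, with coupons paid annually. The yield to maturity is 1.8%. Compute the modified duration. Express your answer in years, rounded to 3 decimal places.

6.427 years

Periodic yield y = 0.018. First find Macaulay duration:
  t   CF        PV=CF/(1+0.018)^t    t·PV
  1     2,125.00     2,087.4263     2,087.4263
  2     1,937.50     1,869.5890     3,739.1781
  3     1,937.50     1,836.5315     5,509.5944
  4     1,937.50     1,804.0584     7,216.2337
  5     1,937.50     1,772.1596     8,860.7978
  6     1,937.50     1,740.8247    10,444.9483
  7     1,937.50     1,710.0439    11,970.3075
  8    26,937.50    23,354.7414   186,837.9315
  Σ                 36,175.3749   236,666.4176
P = 36,175.3749; Macaulay duration = 236,666.4176 / 36,175.3749 = 6.54220 years.
Modified duration = D_Mac / (1 + y) = 6.54220 / 1.018 = 6.42652 years.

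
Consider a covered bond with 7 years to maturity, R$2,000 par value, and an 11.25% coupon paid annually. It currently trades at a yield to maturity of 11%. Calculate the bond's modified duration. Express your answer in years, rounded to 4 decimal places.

4.6949 years

Periodic yield y = 0.11. First find Macaulay duration:
  t   CF        PV=CF/(1+0.11)^t    t·PV
  1       225.00       202.7027       202.7027
  2       225.00       182.6150       365.2301
  3       225.00       164.5181       493.5542
  4       225.00       148.2145       592.8579
  5       225.00       133.5265       667.6327
  6       225.00       120.2942       721.7651
  7     2,225.00     1,071.6900     7,501.8297
  Σ                  2,023.5610    10,545.5725
P = 2,023.5610; Macaulay duration = 10,545.5725 / 2,023.5610 = 5.21139 years.
Modified duration = D_Mac / (1 + y) = 5.21139 / 1.11 = 4.69495 years.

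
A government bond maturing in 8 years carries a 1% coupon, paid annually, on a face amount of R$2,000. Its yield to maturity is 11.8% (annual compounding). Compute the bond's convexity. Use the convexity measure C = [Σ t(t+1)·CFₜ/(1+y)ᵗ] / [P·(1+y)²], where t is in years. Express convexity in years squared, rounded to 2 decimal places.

With y = 0.118:
  t   CF        PV=CF/(1+0.118)^t    t·PV        t(t+1)·PV
  1        20.00        17.8891        17.8891          35.7782
  2        20.00        16.0010        32.0019          96.0058
  3        20.00        14.3121        42.9364         171.7457
  4        20.00        12.8016        51.2062         256.0311
  5        20.00        11.4504        57.2520         343.5123
  6        20.00        10.2419        61.4512         430.1585
  7        20.00         9.1609        64.1262         513.0095
  8     2,020.00       827.5933     6,620.7460      59,586.7142
  Σ                    919.4502     6,947.6091      61,432.9552
P = 919.4502.
Convexity = Σ t(t+1)·PV / [P·(1+y)²] = 61,432.9552 / (919.4502 × 1.249924) = 53.45516.

53.46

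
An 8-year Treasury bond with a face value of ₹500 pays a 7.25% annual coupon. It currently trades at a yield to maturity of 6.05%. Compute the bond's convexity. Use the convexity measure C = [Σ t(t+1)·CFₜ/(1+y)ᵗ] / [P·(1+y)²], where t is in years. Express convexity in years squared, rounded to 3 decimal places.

47.272

With y = 0.0605:
  t   CF        PV=CF/(1+0.0605)^t    t·PV        t(t+1)·PV
  1        36.25        34.1820        34.1820          68.3640
  2        36.25        32.2320        64.4639         193.3917
  3        36.25        30.3932        91.1795         364.7180
  4        36.25        28.6593       114.6371         573.1857
  5        36.25        27.0243       135.1216         810.7294
  6        36.25        25.4826       152.8957       1,070.2698
  7        36.25        24.0289       168.2021       1,345.6166
  8       536.25       335.1830     2,681.4636      24,133.1726
  Σ                    537.1851     3,442.1455      28,559.4477
P = 537.1851.
Convexity = Σ t(t+1)·PV / [P·(1+y)²] = 28,559.4477 / (537.1851 × 1.124660) = 47.27205.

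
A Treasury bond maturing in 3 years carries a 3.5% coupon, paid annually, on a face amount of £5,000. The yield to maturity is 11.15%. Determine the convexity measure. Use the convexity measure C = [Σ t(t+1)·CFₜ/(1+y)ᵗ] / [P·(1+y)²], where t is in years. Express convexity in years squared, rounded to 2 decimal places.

With y = 0.1115:
  t   CF        PV=CF/(1+0.1115)^t    t·PV        t(t+1)·PV
  1       175.00       157.4449       157.4449         314.8898
  2       175.00       141.6508       283.3017         849.9050
  3     5,175.00     3,768.6166    11,305.8497      45,223.3988
  Σ                  4,067.7123    11,746.5963      46,388.1936
P = 4,067.7123.
Convexity = Σ t(t+1)·PV / [P·(1+y)²] = 46,388.1936 / (4,067.7123 × 1.235432) = 9.23078.

9.23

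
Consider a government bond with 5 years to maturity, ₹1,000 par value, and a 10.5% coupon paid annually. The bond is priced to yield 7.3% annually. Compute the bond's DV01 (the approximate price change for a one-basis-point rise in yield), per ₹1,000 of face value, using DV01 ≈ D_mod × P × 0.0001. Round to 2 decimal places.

Periodic yield y = 0.073.
  t   CF        PV=CF/(1+0.073)^t    t·PV
  1       105.00        97.8565        97.8565
  2       105.00        91.1990       182.3979
  3       105.00        84.9944       254.9831
  4       105.00        79.2119       316.8476
  5     1,105.00       776.8974     3,884.4870
  Σ                  1,130.1591     4,736.5721
P = 1,130.1591; D_Mac = 4.19107 yrs; D_mod = 3.90593 yrs.
DV01 ≈ 3.90593 × 1,130.1591 × 0.0001 = 0.441433.

₹0.44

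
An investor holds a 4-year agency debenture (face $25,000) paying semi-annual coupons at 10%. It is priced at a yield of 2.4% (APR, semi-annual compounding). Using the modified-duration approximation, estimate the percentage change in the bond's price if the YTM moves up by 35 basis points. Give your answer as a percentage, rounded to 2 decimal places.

-1.20%

Periodic yield y = 0.012. Modified duration first:
  t   CF        PV=CF/(1+0.012)^t    t·PV
  1     1,250.00     1,235.1779     1,235.1779
  2     1,250.00     1,220.5315     2,441.0630
  3     1,250.00     1,206.0588     3,618.1763
  4     1,250.00     1,191.7577     4,767.0308
  5     1,250.00     1,177.6262     5,888.1309
  6     1,250.00     1,163.6622     6,981.9734
  7     1,250.00     1,149.8639     8,049.0470
  8    26,250.00    23,860.8114   190,886.4911
  Σ                 32,205.4895   223,867.0903
P = 32,205.4895; D_Mac = 6.95121 half-year periods = 3.47560 yrs; D_mod = 3.47560/(1+0.012) = 3.43439 yrs.
ΔP/P ≈ -D_mod · Δy = -3.43439 × (+0.0035) = -0.012020 = -1.2020%.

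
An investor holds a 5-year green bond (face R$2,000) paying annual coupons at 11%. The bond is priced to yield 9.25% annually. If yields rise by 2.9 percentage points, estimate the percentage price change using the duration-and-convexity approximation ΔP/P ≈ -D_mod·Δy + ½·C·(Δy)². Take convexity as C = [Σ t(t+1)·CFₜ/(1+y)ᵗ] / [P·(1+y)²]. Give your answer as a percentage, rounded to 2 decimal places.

With y = 0.0925:
  t   CF        PV=CF/(1+0.0925)^t    t·PV        t(t+1)·PV
  1       220.00       201.3730       201.3730         402.7460
  2       220.00       184.3231       368.6462       1,105.9387
  3       220.00       168.7168       506.1504       2,024.6017
  4       220.00       154.4319       617.7274       3,088.6372
  5     2,220.00     1,426.4145     7,132.0725      42,792.4351
  Σ                  2,135.2593     8,825.9696      49,414.3586
P = 2,135.2593; D_Mac = 4.13344 yrs; D_mod = 3.78347 yrs; C = 19.38919.
Duration effect: -3.78347 × (+0.029) = -0.109721
Convexity effect: 0.5 × 19.38919 × (0.029)² = +0.0081532
ΔP/P ≈ -0.109721 + 0.0081532 = -0.101567 = -10.1567%.

-10.16%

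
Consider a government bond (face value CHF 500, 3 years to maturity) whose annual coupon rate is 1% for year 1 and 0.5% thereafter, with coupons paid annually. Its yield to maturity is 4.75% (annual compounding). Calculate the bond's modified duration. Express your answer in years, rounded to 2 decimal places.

2.84 years

Periodic yield y = 0.0475. First find Macaulay duration:
  t   CF        PV=CF/(1+0.0475)^t    t·PV
  1         5.00         4.7733         4.7733
  2         2.50         2.2784         4.5568
  3       502.50       437.1938     1,311.5813
  Σ                    444.2455     1,320.9114
P = 444.2455; Macaulay duration = 1,320.9114 / 444.2455 = 2.97338 years.
Modified duration = D_Mac / (1 + y) = 2.97338 / 1.0475 = 2.83855 years.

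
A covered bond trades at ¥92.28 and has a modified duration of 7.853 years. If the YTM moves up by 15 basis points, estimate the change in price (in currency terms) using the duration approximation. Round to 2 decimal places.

-¥1.09

Duration approximation: ΔP/P ≈ -D_mod · Δy = -7.853 × (+0.0015) = -0.0117795.
ΔP ≈ 92.28 × (-0.0117795) = -1.08701226.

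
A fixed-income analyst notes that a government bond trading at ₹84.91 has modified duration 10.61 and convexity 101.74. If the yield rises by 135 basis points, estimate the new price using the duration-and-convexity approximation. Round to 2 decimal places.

₹73.54

Duration effect: -D_mod·Δy = -10.61 × (+0.0135) = -0.143235
Convexity effect: ½·C·(Δy)² = 0.5 × 101.74 × (0.0135)² = +0.0092710575
ΔP/P ≈ -0.143235 + 0.0092710575 = -0.1339639425
New price ≈ 84.91 × (1 - 0.1339639425) = 73.535121642325.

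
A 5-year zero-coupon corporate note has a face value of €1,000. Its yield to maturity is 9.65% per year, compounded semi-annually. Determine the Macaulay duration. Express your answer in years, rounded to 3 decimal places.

5.000 years

A zero-coupon bond has a single cash flow at maturity, so its Macaulay duration equals its maturity: 5 years.
(Equivalently: 10 semi-annual periods ÷ 2 = 5 years.)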